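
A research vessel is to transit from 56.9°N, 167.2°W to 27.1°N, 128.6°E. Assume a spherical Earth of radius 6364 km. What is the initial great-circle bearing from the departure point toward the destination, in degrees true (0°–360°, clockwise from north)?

θ = atan2( sin Δλ·cos φ₂ ,  cos φ₁ sin φ₂ − sin φ₁ cos φ₂ cos Δλ )
  = atan2(-0.8015, -0.0758) = 264.60°

264.6°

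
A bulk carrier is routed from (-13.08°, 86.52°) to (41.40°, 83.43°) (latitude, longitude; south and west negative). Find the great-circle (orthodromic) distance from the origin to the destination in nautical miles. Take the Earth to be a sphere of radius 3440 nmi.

3275 nmi

Haversine: a = sin²(Δφ/2)+cos φ₁ cos φ₂ sin²(Δλ/2) = 0.21004;  σ = 2·atan2(√a,√(1−a))
σ = 54.555° → d = Rσ = 3440·0.95216 = 3275 nmi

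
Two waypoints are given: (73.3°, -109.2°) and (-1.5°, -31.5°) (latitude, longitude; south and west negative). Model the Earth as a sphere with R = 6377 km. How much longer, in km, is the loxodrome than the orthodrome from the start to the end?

Great circle: cos σ = sin φ₁ sin φ₂ + cos φ₁ cos φ₂ cos Δλ,  σ = 1.5347 rad → d_gc = 9786.6 km
Rhumb line: Δψ = -1.9450, q = Δφ/Δψ = 0.6712, d_rh = R√(Δφ²+q²Δλ²) = 10149.0 km
Excess = 10149.0 − 9786.6 = 362.4 ≈ 362 km

362 km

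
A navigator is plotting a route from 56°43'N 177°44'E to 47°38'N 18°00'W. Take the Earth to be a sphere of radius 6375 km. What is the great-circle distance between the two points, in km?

cos σ = sin φ₁ sin φ₂ + cos φ₁ cos φ₂ cos Δλ
      = sin(56.72°)sin(47.63°) + cos(56.72°)cos(47.63°)cos(164.27°) = 0.2617
σ = 74.829° → d = Rσ = 6375·1.30601 = 8326 km

8326 km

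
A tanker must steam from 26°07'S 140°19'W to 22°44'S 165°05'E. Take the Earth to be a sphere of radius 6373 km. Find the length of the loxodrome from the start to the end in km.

5541 km

Rhumb course C = atan2(Δλ, Δψ) with Δψ = ln[tan(π/4+φ₂/2)/tan(π/4+φ₁/2)] = +0.0649, Δλ = -0.9529 → C = 273.89°
d = R·|Δφ| / |cos C| = 6373·0.05905 / 0.06791 = 5541 km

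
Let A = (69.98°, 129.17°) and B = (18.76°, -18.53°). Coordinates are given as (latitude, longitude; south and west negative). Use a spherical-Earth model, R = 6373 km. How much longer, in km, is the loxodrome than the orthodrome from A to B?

Great circle: cos σ = sin φ₁ sin φ₂ + cos φ₁ cos φ₂ cos Δλ,  σ = 1.5426 rad → d_gc = 9831.1 km
Rhumb line: Δψ = -1.4010, q = Δφ/Δψ = 0.6381, d_rh = R√(Δφ²+q²Δλ²) = 11931.3 km
Excess = 11931.3 − 9831.1 = 2100.2 ≈ 2100 km

2100 km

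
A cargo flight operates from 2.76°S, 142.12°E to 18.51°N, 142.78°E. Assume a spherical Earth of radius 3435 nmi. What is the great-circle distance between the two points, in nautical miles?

1276 nmi

cos σ = sin φ₁ sin φ₂ + cos φ₁ cos φ₂ cos Δλ
      = sin(-2.76°)sin(18.51°) + cos(-2.76°)cos(18.51°)cos(0.66°) = 0.9318
σ = 21.280° → d = Rσ = 3435·0.37140 = 1276 nmi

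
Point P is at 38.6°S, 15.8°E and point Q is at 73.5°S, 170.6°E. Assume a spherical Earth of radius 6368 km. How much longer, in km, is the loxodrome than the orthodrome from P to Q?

2157 km

Great circle: cos σ = sin φ₁ sin φ₂ + cos φ₁ cos φ₂ cos Δλ,  σ = 1.1622 rad → d_gc = 7400.7 km
Rhumb line: Δψ = -1.1997, q = Δφ/Δψ = 0.5077, d_rh = R√(Δφ²+q²Δλ²) = 9557.6 km
Excess = 9557.6 − 7400.7 = 2156.9 ≈ 2157 km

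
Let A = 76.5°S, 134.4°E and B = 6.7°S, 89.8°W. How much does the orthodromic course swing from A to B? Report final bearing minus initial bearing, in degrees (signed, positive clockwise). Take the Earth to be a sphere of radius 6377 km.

Initial bearing θ₁ = atan2(sin Δλ cos φ₂, cos φ₁ sin φ₂ − sin φ₁ cos φ₂ cos Δλ) = 136.10°
Final bearing θ₂ = (initial bearing from the destination back to the start) + 180° = 9.38°
Δθ = θ₂ − θ₁ = -126.7°

-126.7°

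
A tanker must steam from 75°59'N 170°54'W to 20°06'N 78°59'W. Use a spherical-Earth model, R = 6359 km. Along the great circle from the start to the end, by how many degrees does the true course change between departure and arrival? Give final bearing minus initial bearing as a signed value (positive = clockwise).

+82.1°

Initial bearing θ₁ = atan2(sin Δλ cos φ₂, cos φ₁ sin φ₂ − sin φ₁ cos φ₂ cos Δλ) = 83.09°
Final bearing θ₂ = (initial bearing from the destination back to the start) + 180° = 165.16°
Δθ = θ₂ − θ₁ = +82.1°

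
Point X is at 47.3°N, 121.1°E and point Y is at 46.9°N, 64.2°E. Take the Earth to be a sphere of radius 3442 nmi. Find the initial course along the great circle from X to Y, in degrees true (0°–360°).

θ = atan2( sin Δλ·cos φ₂ ,  cos φ₁ sin φ₂ − sin φ₁ cos φ₂ cos Δλ )
  = atan2(-0.5724, +0.2209) = 291.11°

291.1°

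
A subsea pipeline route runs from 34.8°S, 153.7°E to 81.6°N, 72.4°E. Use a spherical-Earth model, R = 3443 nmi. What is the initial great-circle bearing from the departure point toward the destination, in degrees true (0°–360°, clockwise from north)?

N = sin Δλ·cos φ₂ = -0.1444;  D = cos φ₁ sin φ₂ − sin φ₁ cos φ₂ cos Δλ = +0.8250
initial course = atan2(N, D) = 350.07°

350.1°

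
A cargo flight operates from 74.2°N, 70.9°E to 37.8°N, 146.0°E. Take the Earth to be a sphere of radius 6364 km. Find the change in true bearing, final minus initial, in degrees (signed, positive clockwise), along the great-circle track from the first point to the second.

Initial bearing θ₁ = atan2(sin Δλ cos φ₂, cos φ₁ sin φ₂ − sin φ₁ cos φ₂ cos Δλ) = 92.15°
Final bearing θ₂ = (initial bearing from the destination back to the start) + 180° = 159.86°
Δθ = θ₂ − θ₁ = +67.7°

+67.7°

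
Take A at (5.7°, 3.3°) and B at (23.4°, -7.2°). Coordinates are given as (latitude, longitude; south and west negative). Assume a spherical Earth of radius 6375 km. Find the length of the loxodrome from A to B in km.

Rhumb course C = atan2(Δλ, Δψ) with Δψ = ln[tan(π/4+φ₂/2)/tan(π/4+φ₁/2)] = +0.3206, Δλ = -0.1833 → C = 330.25°
d = R·|Δφ| / |cos C| = 6375·0.30892 / 0.86818 = 2268 km

2268 km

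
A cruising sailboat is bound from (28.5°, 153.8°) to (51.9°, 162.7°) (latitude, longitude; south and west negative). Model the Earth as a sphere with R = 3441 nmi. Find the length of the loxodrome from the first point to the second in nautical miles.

1461 nmi

Δψ = ln[tan(π/4+φ₂/2)/tan(π/4+φ₁/2)] = +0.5440;  Δφ = +0.4084 rad,  Δλ = +0.1553 rad
q = Δφ/Δψ = 0.7507
d = R·√(Δφ² + q²Δλ²) = 3441·0.42473 = 1461 nmi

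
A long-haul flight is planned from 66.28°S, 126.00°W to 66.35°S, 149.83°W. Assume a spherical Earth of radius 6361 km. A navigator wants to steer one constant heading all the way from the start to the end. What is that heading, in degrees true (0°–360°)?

Meridional parts: M(φ₁)=-1.5606, M(φ₂)=-1.5637 → ΔM = -0.0030;  Δλ = -0.4159 rad
tan C = Δλ / ΔM = +136.7528 → C = 269.58°

269.6°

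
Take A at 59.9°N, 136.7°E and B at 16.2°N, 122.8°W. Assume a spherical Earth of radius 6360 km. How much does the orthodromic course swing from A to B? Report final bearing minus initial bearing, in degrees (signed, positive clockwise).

+77.2°

Initial bearing θ₁ = atan2(sin Δλ cos φ₂, cos φ₁ sin φ₂ − sin φ₁ cos φ₂ cos Δλ) = 72.85°
Final bearing θ₂ = (initial bearing from the destination back to the start) + 180° = 150.06°
Δθ = θ₂ − θ₁ = +77.2°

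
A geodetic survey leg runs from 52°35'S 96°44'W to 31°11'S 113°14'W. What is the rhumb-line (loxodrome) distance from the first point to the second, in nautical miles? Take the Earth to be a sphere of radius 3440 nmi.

1476 nmi

Rhumb course C = atan2(Δλ, Δψ) with Δψ = ln[tan(π/4+φ₂/2)/tan(π/4+φ₁/2)] = +0.5095, Δλ = -0.2880 → C = 330.52°
d = R·|Δφ| / |cos C| = 3440·0.37350 / 0.87057 = 1476 nmi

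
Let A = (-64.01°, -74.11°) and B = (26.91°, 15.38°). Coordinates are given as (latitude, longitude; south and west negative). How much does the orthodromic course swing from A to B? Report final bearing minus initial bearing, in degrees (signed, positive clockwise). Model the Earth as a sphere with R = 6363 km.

Initial bearing θ₁ = atan2(sin Δλ cos φ₂, cos φ₁ sin φ₂ − sin φ₁ cos φ₂ cos Δλ) = 77.02°
Final bearing θ₂ = (initial bearing from the destination back to the start) + 180° = 28.61°
Δθ = θ₂ − θ₁ = -48.4°

-48.4°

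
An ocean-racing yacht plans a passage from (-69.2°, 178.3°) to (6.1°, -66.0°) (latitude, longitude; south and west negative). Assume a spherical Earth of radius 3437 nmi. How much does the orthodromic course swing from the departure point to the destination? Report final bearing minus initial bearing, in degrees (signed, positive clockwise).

Initial bearing θ₁ = atan2(sin Δλ cos φ₂, cos φ₁ sin φ₂ − sin φ₁ cos φ₂ cos Δλ) = 112.18°
Final bearing θ₂ = (initial bearing from the destination back to the start) + 180° = 19.31°
Δθ = θ₂ − θ₁ = -92.9°

-92.9°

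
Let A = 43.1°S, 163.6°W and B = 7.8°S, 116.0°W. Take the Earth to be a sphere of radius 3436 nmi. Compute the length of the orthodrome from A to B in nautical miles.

3269 nmi

cos σ = sin φ₁ sin φ₂ + cos φ₁ cos φ₂ cos Δλ
      = sin(-43.10°)sin(-7.80°) + cos(-43.10°)cos(-7.80°)cos(47.60°) = 0.5805
σ = 54.512° → d = Rσ = 3436·0.95142 = 3269 nmi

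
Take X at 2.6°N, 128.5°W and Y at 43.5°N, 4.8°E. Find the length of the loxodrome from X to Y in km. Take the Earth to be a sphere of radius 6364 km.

Rhumb course C = atan2(Δλ, Δψ) with Δψ = ln[tan(π/4+φ₂/2)/tan(π/4+φ₁/2)] = +0.7994, Δλ = +2.3265 → C = 71.04°
d = R·|Δφ| / |cos C| = 6364·0.71384 / 0.32497 = 13980 km

13980 km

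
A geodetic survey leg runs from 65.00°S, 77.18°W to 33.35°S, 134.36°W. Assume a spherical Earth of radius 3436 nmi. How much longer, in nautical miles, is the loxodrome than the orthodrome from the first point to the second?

72 nmi

Great circle: cos σ = sin φ₁ sin φ₂ + cos φ₁ cos φ₂ cos Δλ,  σ = 0.8099 rad → d_gc = 2782.8 nmi
Rhumb line: Δψ = +0.8884, q = Δφ/Δψ = 0.6218, d_rh = R√(Δφ²+q²Δλ²) = 2854.5 nmi
Excess = 2854.5 − 2782.8 = 71.7 ≈ 72 nmi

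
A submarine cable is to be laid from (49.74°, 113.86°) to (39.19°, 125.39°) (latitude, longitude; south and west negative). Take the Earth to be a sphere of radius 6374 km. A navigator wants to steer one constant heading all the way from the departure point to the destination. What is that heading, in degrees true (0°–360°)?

142.2°

Δψ = ln[tan(π/4+φ₂/2)/tan(π/4+φ₁/2)] = -0.2591
Δλ = +0.2012 rad (taken the short way round)
course = atan2(Δλ, Δψ) = 142.16°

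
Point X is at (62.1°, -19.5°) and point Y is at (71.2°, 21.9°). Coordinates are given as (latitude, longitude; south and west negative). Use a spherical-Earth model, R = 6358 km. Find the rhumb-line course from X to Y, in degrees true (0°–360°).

60.7°

Meridional parts: M(φ₁)=+1.3927, M(φ₂)=+1.7985 → ΔM = +0.4058;  Δλ = +0.7226 rad
tan C = Δλ / ΔM = +1.7807 → C = 60.68°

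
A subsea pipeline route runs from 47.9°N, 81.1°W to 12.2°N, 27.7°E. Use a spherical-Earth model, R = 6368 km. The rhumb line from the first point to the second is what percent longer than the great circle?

Great circle: σ = 1.6252 rad → d_gc = Rσ = 10349.3 km
Rhumb: Δφ = -0.6231, Δλ = +1.8989, Δψ = -0.7403, q = Δφ/Δψ = 0.8417 → d_rh = R√(Δφ²+q²Δλ²) = 10923.7 km
Excess = (10923.7 − 10349.3) / 10349.3 = 574.4 / 10349.3 = 5.5501% ≈ 5.6%

5.6%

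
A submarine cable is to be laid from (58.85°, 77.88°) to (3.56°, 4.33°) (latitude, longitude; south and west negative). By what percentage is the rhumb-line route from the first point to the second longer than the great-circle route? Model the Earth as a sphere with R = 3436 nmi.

2.4%

Great circle: σ = 1.3701 rad → d_gc = Rσ = 4707.7 nmi
Rhumb: Δφ = -0.9650, Δλ = -1.2837, Δψ = -1.2153, q = Δφ/Δψ = 0.7940 → d_rh = R√(Δφ²+q²Δλ²) = 4822.8 nmi
Excess = (4822.8 − 4707.7) / 4707.7 = 115.1 / 4707.7 = 2.44% ≈ 2.4%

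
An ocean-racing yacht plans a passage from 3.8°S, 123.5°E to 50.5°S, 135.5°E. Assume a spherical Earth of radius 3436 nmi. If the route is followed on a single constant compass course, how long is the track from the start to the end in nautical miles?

2867 nmi

Rhumb course C = atan2(Δλ, Δψ) with Δψ = ln[tan(π/4+φ₂/2)/tan(π/4+φ₁/2)] = -0.9580, Δλ = +0.2094 → C = 167.67°
d = R·|Δφ| / |cos C| = 3436·0.81507 / 0.97692 = 2867 nmi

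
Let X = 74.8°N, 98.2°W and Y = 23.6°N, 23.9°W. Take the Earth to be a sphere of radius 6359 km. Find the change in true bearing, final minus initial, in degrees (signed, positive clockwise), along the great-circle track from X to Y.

At departure: θ₁ = atan2(sin Δλ cos φ₂, cos φ₁ sin φ₂ − sin φ₁ cos φ₂ cos Δλ) = 98.66°
At arrival: θ₂ = atan2(sin Δλ cos φ₁, −cos φ₂ sin φ₁ + sin φ₂ cos φ₁ cos Δλ) = 163.57°
Δθ = θ₂ − θ₁ = +64.9°

+64.9°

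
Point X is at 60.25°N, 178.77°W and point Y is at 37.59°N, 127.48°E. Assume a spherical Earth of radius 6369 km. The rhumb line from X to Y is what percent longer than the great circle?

Great circle: σ = 0.7042 rad → d_gc = Rσ = 4485.2 km
Rhumb: Δφ = -0.3955, Δλ = -0.9381, Δψ = -0.6168, q = Δφ/Δψ = 0.6412 → d_rh = R√(Δφ²+q²Δλ²) = 4585.0 km
Excess = (4585.0 − 4485.2) / 4485.2 = 99.8 / 4485.2 = 2.23% ≈ 2.2%

2.2%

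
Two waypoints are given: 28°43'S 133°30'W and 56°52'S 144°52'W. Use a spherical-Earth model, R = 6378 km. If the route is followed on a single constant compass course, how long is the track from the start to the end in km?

3261 km

Rhumb course C = atan2(Δλ, Δψ) with Δψ = ln[tan(π/4+φ₂/2)/tan(π/4+φ₁/2)] = -0.6888, Δλ = -0.1984 → C = 196.07°
d = R·|Δφ| / |cos C| = 6378·0.49131 / 0.96094 = 3261 km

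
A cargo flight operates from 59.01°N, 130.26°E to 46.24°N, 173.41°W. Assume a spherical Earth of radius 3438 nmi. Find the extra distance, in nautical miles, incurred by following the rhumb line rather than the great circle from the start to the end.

Great circle: cos σ = sin φ₁ sin φ₂ + cos φ₁ cos φ₂ cos Δλ,  σ = 0.6153 rad → d_gc = 2115.5 nmi
Rhumb line: Δψ = -0.3706, q = Δφ/Δψ = 0.6014, d_rh = R√(Δφ²+q²Δλ²) = 2172.5 nmi
Excess = 2172.5 − 2115.5 = 57.0 ≈ 57 nmi

57 nmi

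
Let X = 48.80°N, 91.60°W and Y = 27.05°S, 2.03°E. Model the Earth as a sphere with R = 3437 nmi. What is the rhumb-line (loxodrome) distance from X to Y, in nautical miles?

Rhumb course C = atan2(Δλ, Δψ) with Δψ = ln[tan(π/4+φ₂/2)/tan(π/4+φ₁/2)] = -1.4692, Δλ = +1.6342 → C = 131.96°
d = R·|Δφ| / |cos C| = 3437·1.32383 / 0.66858 = 6806 nmi

6806 nmi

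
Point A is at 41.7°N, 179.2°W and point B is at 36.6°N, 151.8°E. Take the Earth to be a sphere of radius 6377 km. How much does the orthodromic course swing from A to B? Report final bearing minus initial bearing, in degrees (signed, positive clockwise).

-18.6°

Initial bearing θ₁ = atan2(sin Δλ cos φ₂, cos φ₁ sin φ₂ − sin φ₁ cos φ₂ cos Δλ) = 266.77°
Final bearing θ₂ = (initial bearing from the destination back to the start) + 180° = 248.21°
Δθ = θ₂ − θ₁ = -18.6°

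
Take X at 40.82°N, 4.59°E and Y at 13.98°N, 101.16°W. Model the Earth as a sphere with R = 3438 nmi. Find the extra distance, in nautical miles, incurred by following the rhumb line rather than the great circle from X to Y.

239 nmi

Great circle: cos σ = sin φ₁ sin φ₂ + cos φ₁ cos φ₂ cos Δλ,  σ = 1.6122 rad → d_gc = 5542.82 nmi
Rhumb line: Δψ = -0.5353, q = Δφ/Δψ = 0.8752, d_rh = R√(Δφ²+q²Δλ²) = 5782.30 nmi
Excess = 5782.30 − 5542.82 = 239.48 ≈ 239 nmi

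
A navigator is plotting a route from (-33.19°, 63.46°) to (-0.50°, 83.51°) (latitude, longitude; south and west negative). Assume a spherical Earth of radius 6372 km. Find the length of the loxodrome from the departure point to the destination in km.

Rhumb course C = atan2(Δλ, Δψ) with Δψ = ln[tan(π/4+φ₂/2)/tan(π/4+φ₁/2)] = +0.6060, Δλ = +0.3499 → C = 30.01°
d = R·|Δφ| / |cos C| = 6372·0.57055 / 0.86597 = 4198 km

4198 km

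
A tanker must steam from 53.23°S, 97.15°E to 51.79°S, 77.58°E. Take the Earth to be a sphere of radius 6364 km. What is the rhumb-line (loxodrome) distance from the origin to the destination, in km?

1332 km

Δψ = ln[tan(π/4+φ₂/2)/tan(π/4+φ₁/2)] = +0.0413;  Δφ = +0.0251 rad,  Δλ = -0.3416 rad
q = Δφ/Δψ = 0.6086
d = R·√(Δφ² + q²Δλ²) = 6364·0.20937 = 1332 km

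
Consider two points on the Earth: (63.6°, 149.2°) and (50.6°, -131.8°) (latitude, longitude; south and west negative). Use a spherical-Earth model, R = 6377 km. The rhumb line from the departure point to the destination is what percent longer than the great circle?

Great circle: σ = 0.7288 rad → d_gc = Rσ = 4647.3 km
Rhumb: Δφ = -0.2269, Δλ = +1.3788, Δψ = -0.4230, q = Δφ/Δψ = 0.5364 → d_rh = R√(Δφ²+q²Δλ²) = 4933.1 km
Excess = (4933.1 − 4647.3) / 4647.3 = 285.8 / 4647.3 = 6.1498% ≈ 6.1%

6.1%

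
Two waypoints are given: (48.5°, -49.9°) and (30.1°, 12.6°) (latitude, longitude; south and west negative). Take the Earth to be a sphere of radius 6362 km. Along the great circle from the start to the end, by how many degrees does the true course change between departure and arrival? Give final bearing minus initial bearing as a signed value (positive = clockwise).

At departure: θ₁ = atan2(sin Δλ cos φ₂, cos φ₁ sin φ₂ − sin φ₁ cos φ₂ cos Δλ) = 87.53°
At arrival: θ₂ = atan2(sin Δλ cos φ₁, −cos φ₂ sin φ₁ + sin φ₂ cos φ₁ cos Δλ) = 130.08°
Δθ = θ₂ − θ₁ = +42.5°

+42.5°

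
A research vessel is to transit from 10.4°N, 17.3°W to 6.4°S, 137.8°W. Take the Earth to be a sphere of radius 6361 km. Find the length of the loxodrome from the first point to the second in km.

13452 km

Rhumb course C = atan2(Δλ, Δψ) with Δψ = ln[tan(π/4+φ₂/2)/tan(π/4+φ₁/2)] = -0.2945, Δλ = -2.1031 → C = 262.03°
d = R·|Δφ| / |cos C| = 6361·0.29322 / 0.13866 = 13452 km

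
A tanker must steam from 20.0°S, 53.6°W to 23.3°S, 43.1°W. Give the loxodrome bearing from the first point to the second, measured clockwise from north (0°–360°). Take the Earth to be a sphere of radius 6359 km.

108.7°

Δψ = ln[tan(π/4+φ₂/2)/tan(π/4+φ₁/2)] = -0.0620
Δλ = +0.1833 rad (taken the short way round)
course = atan2(Δλ, Δψ) = 108.69°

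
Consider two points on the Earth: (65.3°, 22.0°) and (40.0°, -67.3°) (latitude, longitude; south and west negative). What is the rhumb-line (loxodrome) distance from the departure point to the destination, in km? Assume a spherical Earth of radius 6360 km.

6435 km

Δψ = ln[tan(π/4+φ₂/2)/tan(π/4+φ₁/2)] = -0.7560;  Δφ = -0.4416 rad,  Δλ = -1.5586 rad
q = Δφ/Δψ = 0.5841
d = R·√(Δφ² + q²Δλ²) = 6360·1.01178 = 6435 km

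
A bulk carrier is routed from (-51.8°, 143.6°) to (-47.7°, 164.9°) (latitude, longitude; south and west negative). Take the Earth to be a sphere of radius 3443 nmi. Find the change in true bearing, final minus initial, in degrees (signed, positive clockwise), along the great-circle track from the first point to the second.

At departure: θ₁ = atan2(sin Δλ cos φ₂, cos φ₁ sin φ₂ − sin φ₁ cos φ₂ cos Δλ) = 81.77°
At arrival: θ₂ = atan2(sin Δλ cos φ₁, −cos φ₂ sin φ₁ + sin φ₂ cos φ₁ cos Δλ) = 65.42°
Δθ = θ₂ − θ₁ = -16.3°

-16.3°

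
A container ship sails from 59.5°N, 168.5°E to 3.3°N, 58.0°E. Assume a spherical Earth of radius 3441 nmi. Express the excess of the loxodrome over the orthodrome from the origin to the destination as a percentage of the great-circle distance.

6.6%

Great circle: σ = 1.6990 rad → d_gc = Rσ = 5846.2 nmi
Rhumb: Δφ = -0.9809, Δλ = -1.9286, Δψ = -1.2420, q = Δφ/Δψ = 0.7897 → d_rh = R√(Δφ²+q²Δλ²) = 6233.8 nmi
Excess = (6233.8 − 5846.2) / 5846.2 = 387.6 / 5846.2 = 6.63% ≈ 6.6%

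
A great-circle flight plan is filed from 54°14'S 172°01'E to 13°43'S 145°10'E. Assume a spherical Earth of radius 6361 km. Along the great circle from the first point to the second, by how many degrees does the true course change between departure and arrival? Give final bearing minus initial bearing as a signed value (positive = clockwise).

+16.2°

Initial bearing θ₁ = atan2(sin Δλ cos φ₂, cos φ₁ sin φ₂ − sin φ₁ cos φ₂ cos Δλ) = 322.15°
Final bearing θ₂ = (initial bearing from the destination back to the start) + 180° = 338.34°
Δθ = θ₂ − θ₁ = +16.2°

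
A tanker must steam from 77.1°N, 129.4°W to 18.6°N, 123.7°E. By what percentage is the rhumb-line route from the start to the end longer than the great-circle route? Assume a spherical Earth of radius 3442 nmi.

Great circle: σ = 1.3187 rad → d_gc = Rσ = 4539.1 nmi
Rhumb: Δφ = -1.0210, Δλ = -1.8658, Δψ = -1.8494, q = Δφ/Δψ = 0.5521 → d_rh = R√(Δφ²+q²Δλ²) = 4992.0 nmi
Excess = (4992.0 − 4539.1) / 4539.1 = 452.9 / 4539.1 = 9.98% ≈ 10.0%

10.0%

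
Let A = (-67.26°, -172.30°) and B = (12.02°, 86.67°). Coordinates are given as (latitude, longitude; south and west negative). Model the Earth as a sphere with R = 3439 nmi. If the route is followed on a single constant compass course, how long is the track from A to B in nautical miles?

6634 nmi

Δψ = ln[tan(π/4+φ₂/2)/tan(π/4+φ₁/2)] = +1.8153;  Δφ = +1.3837 rad,  Δλ = -1.7633 rad
q = Δφ/Δψ = 0.7622
d = R·√(Δφ² + q²Δλ²) = 3439·1.92900 = 6634 nmi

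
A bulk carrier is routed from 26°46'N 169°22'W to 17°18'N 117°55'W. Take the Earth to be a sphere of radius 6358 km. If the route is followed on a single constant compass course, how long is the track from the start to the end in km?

Δψ = ln[tan(π/4+φ₂/2)/tan(π/4+φ₁/2)] = -0.1785;  Δφ = -0.1652 rad,  Δλ = +0.8980 rad
q = Δφ/Δψ = 0.9256
d = R·√(Δφ² + q²Δλ²) = 6358·0.84739 = 5388 km

5388 km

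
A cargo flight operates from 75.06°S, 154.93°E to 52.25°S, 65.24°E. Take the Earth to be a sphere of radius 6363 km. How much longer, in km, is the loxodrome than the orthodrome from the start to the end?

Great circle: cos σ = sin φ₁ sin φ₂ + cos φ₁ cos φ₂ cos Δλ,  σ = 0.7000 rad → d_gc = 4454.4 km
Rhumb line: Δψ = +0.9584, q = Δφ/Δψ = 0.4154, d_rh = R√(Δφ²+q²Δλ²) = 4851.5 km
Excess = 4851.5 − 4454.4 = 397.1 ≈ 397 km

397 km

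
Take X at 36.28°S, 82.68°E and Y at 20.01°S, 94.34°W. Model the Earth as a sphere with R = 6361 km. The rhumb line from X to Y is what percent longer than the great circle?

Great circle: σ = 2.1579 rad → d_gc = Rσ = 13726.5 km
Rhumb: Δφ = +0.2840, Δλ = -3.0896, Δψ = +0.3238, q = Δφ/Δψ = 0.8771 → d_rh = R√(Δφ²+q²Δλ²) = 17331.5 km
Excess = (17331.5 − 13726.5) / 13726.5 = 3605.0 / 13726.5 = 26.26% ≈ 26.3%

26.3%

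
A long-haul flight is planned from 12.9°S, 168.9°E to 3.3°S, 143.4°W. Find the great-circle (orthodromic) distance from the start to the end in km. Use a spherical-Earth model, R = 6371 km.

Haversine: a = sin²(Δφ/2)+cos φ₁ cos φ₂ sin²(Δλ/2) = 0.16611;  σ = 2·atan2(√a,√(1−a))
σ = 48.103° → d = Rσ = 6371·0.83956 = 5349 km

5349 km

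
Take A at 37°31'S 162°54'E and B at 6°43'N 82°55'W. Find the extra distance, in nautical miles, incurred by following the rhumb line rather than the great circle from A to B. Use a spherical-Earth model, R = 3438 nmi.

148 nmi

Great circle: cos σ = sin φ₁ sin φ₂ + cos φ₁ cos φ₂ cos Δλ,  σ = 1.9757 rad → d_gc = 6792.4 nmi
Rhumb line: Δψ = +0.8248, q = Δφ/Δψ = 0.9360, d_rh = R√(Δφ²+q²Δλ²) = 6940.5 nmi
Excess = 6940.5 − 6792.4 = 148.1 ≈ 148 nmi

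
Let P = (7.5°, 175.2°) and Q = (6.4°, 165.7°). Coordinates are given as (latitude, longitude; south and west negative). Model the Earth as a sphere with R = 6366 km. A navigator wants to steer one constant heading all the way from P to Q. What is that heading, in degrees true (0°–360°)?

263.3°

Δψ = ln[tan(π/4+φ₂/2)/tan(π/4+φ₁/2)] = -0.0193
Δλ = -0.1658 rad (taken the short way round)
course = atan2(Δλ, Δψ) = 263.35°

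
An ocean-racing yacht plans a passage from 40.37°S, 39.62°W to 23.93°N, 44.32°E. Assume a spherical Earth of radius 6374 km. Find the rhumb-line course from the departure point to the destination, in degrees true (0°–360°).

50.6°

Meridional parts: M(φ₁)=-0.7714, M(φ₂)=+0.4304 → ΔM = +1.2017;  Δλ = +1.4650 rad
tan C = Δλ / ΔM = +1.2191 → C = 50.64°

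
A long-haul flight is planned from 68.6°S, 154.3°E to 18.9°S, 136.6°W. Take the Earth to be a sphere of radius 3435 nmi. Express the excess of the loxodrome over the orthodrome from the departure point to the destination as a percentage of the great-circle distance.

3.4%

Great circle: σ = 1.1321 rad → d_gc = Rσ = 3888.9 nmi
Rhumb: Δφ = +0.8674, Δλ = +1.2060, Δψ = +1.3302, q = Δφ/Δψ = 0.6521 → d_rh = R√(Δφ²+q²Δλ²) = 4021.9 nmi
Excess = (4021.9 − 3888.9) / 3888.9 = 133.0 / 3888.9 = 3.42% ≈ 3.4%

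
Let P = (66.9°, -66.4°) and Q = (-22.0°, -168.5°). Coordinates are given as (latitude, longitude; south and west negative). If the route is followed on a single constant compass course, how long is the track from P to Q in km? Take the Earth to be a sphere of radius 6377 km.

13307 km

Rhumb course C = atan2(Δλ, Δψ) with Δψ = ln[tan(π/4+φ₂/2)/tan(π/4+φ₁/2)] = -1.9816, Δλ = -1.7820 → C = 221.96°
d = R·|Δφ| / |cos C| = 6377·1.55160 / 0.74357 = 13307 km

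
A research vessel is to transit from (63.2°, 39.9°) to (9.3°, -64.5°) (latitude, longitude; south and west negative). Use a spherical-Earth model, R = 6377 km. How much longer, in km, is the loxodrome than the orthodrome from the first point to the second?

681 km

Great circle: cos σ = sin φ₁ sin φ₂ + cos φ₁ cos φ₂ cos Δλ,  σ = 1.5372 rad → d_gc = 9802.7 km
Rhumb line: Δψ = -1.2715, q = Δφ/Δψ = 0.7399, d_rh = R√(Δφ²+q²Δλ²) = 10483.3 km
Excess = 10483.3 − 9802.7 = 680.6 ≈ 681 km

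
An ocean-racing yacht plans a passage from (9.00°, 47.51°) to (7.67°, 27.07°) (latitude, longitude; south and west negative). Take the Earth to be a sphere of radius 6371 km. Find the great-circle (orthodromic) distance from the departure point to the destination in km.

cos σ = sin φ₁ sin φ₂ + cos φ₁ cos φ₂ cos Δλ
      = sin(9.00°)sin(7.67°) + cos(9.00°)cos(7.67°)cos(-20.44°) = 0.9381
σ = 20.265° → d = Rσ = 6371·0.35369 = 2253 km

2253 km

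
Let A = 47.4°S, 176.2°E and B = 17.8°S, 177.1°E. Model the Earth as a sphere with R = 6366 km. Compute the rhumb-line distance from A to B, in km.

Δψ = ln[tan(π/4+φ₂/2)/tan(π/4+φ₁/2)] = +0.6261;  Δφ = +0.5166 rad,  Δλ = +0.0157 rad
q = Δφ/Δψ = 0.8251
d = R·√(Δφ² + q²Δλ²) = 6366·0.51678 = 3290 km

3290 km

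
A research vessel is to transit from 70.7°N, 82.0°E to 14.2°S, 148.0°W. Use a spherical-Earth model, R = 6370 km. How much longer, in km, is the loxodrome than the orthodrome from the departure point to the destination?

1296 km

Great circle: cos σ = sin φ₁ sin φ₂ + cos φ₁ cos φ₂ cos Δλ,  σ = 2.0236 rad → d_gc = 12890.3 km
Rhumb line: Δψ = -2.0222, q = Δφ/Δψ = 0.7328, d_rh = R√(Δφ²+q²Δλ²) = 14186.6 km
Excess = 14186.6 − 12890.3 = 1296.3 ≈ 1296 km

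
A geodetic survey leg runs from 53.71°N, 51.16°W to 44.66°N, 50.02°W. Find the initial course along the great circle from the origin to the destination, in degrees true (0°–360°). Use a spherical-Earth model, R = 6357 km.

N = sin Δλ·cos φ₂ = +0.0142;  D = cos φ₁ sin φ₂ − sin φ₁ cos φ₂ cos Δλ = -0.1572
initial course = atan2(N, D) = 174.86°

174.9°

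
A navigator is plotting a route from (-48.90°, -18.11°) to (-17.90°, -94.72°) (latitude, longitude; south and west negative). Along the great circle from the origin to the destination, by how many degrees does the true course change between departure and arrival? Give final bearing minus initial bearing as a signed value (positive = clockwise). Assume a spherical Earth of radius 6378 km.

Initial bearing θ₁ = atan2(sin Δλ cos φ₂, cos φ₁ sin φ₂ − sin φ₁ cos φ₂ cos Δλ) = 267.77°
Final bearing θ₂ = (initial bearing from the destination back to the start) + 180° = 316.35°
Δθ = θ₂ − θ₁ = +48.6°

+48.6°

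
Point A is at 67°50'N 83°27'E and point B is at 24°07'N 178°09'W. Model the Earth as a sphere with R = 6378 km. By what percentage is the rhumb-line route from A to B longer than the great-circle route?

Great circle: σ = 1.2365 rad → d_gc = Rσ = 7886.5 km
Rhumb: Δφ = -0.7630, Δλ = +1.7174, Δψ = -1.1963, q = Δφ/Δψ = 0.6378 → d_rh = R√(Δφ²+q²Δλ²) = 8514.2 km
Excess = (8514.2 − 7886.5) / 7886.5 = 627.7 / 7886.5 = 7.96% ≈ 8.0%

8.0%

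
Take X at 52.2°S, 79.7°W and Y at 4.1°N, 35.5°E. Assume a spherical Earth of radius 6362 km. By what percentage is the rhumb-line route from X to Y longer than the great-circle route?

Great circle: σ = 1.8931 rad → d_gc = Rσ = 12044.1 km
Rhumb: Δφ = +0.9826, Δλ = +2.0106, Δψ = +1.1435, q = Δφ/Δψ = 0.8593 → d_rh = R√(Δφ²+q²Δλ²) = 12645.6 km
Excess = (12645.6 − 12044.1) / 12044.1 = 601.5 / 12044.1 = 4.99% ≈ 5.0%

5.0%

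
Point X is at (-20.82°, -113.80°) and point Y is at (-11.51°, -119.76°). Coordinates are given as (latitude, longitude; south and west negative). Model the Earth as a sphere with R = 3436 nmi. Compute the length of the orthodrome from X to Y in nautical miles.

cos σ = sin φ₁ sin φ₂ + cos φ₁ cos φ₂ cos Δλ
      = sin(-20.82°)sin(-11.51°) + cos(-20.82°)cos(-11.51°)cos(-5.96°) = 0.9819
σ = 10.925° → d = Rσ = 3436·0.19067 = 655 nmi

655 nmi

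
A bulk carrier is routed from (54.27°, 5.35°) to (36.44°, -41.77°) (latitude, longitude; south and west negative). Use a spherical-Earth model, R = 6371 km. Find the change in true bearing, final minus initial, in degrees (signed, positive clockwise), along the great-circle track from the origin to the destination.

-34.9°

At departure: θ₁ = atan2(sin Δλ cos φ₂, cos φ₁ sin φ₂ − sin φ₁ cos φ₂ cos Δλ) = 260.61°
At arrival: θ₂ = atan2(sin Δλ cos φ₁, −cos φ₂ sin φ₁ + sin φ₂ cos φ₁ cos Δλ) = 225.74°
Δθ = θ₂ − θ₁ = -34.9°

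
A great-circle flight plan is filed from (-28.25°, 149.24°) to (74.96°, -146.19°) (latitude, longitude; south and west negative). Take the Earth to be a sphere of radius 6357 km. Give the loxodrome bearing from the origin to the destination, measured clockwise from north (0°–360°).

23.9°

Meridional parts: M(φ₁)=-0.5143, M(φ₂)=+2.0249 → ΔM = +2.5392;  Δλ = +1.1270 rad
tan C = Δλ / ΔM = +0.4438 → C = 23.93°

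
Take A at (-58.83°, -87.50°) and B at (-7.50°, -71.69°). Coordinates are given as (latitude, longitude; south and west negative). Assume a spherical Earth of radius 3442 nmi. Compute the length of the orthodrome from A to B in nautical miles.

3168 nmi

cos σ = sin φ₁ sin φ₂ + cos φ₁ cos φ₂ cos Δλ
      = sin(-58.83°)sin(-7.50°) + cos(-58.83°)cos(-7.50°)cos(15.81°) = 0.6054
σ = 52.741° → d = Rσ = 3442·0.92050 = 3168 nmi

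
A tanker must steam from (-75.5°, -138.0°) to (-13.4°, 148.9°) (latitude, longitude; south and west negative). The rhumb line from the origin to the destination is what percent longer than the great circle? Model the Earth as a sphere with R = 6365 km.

4.0%

Great circle: σ = 1.2712 rad → d_gc = Rσ = 8090.9 km
Rhumb: Δφ = +1.0838, Δλ = -1.2758, Δψ = +1.8258, q = Δφ/Δψ = 0.5936 → d_rh = R√(Δφ²+q²Δλ²) = 8416.1 km
Excess = (8416.1 − 8090.9) / 8090.9 = 325.2 / 8090.9 = 4.02% ≈ 4.0%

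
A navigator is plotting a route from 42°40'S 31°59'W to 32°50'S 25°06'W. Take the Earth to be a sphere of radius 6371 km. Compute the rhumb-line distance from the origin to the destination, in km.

1249 km

Rhumb course C = atan2(Δλ, Δψ) with Δψ = ln[tan(π/4+φ₂/2)/tan(π/4+φ₁/2)] = +0.2176, Δλ = +0.1201 → C = 28.90°
d = R·|Δφ| / |cos C| = 6371·0.17162 / 0.87548 = 1249 km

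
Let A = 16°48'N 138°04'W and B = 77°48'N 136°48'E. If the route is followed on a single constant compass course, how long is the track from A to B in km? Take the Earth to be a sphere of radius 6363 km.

Rhumb course C = atan2(Δλ, Δψ) with Δψ = ln[tan(π/4+φ₂/2)/tan(π/4+φ₁/2)] = +1.9386, Δλ = -1.4859 → C = 322.53°
d = R·|Δφ| / |cos C| = 6363·1.06465 / 0.79369 = 8535 km

8535 km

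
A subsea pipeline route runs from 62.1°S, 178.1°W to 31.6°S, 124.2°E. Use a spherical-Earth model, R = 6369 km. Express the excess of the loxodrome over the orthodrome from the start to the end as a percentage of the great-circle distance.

Great circle: σ = 0.8284 rad → d_gc = Rσ = 5276.2 km
Rhumb: Δφ = +0.5323, Δλ = -1.0071, Δψ = +0.8109, q = Δφ/Δψ = 0.6565 → d_rh = R√(Δφ²+q²Δλ²) = 5405.9 km
Excess = (5405.9 − 5276.2) / 5276.2 = 129.7 / 5276.2 = 2.46% ≈ 2.5%

2.5%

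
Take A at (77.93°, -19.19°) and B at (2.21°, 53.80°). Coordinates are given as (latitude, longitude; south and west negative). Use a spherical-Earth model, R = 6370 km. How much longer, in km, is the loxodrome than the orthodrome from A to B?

Great circle: cos σ = sin φ₁ sin φ₂ + cos φ₁ cos φ₂ cos Δλ,  σ = 1.4718 rad → d_gc = 9375.4 km
Rhumb line: Δψ = -2.2084, q = Δφ/Δψ = 0.5984, d_rh = R√(Δφ²+q²Δλ²) = 9718.6 km
Excess = 9718.6 − 9375.4 = 343.2 ≈ 343 km

343 km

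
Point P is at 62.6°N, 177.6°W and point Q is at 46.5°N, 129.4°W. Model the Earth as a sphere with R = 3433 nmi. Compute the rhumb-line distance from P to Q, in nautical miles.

1909 nmi

Rhumb course C = atan2(Δλ, Δψ) with Δψ = ln[tan(π/4+φ₂/2)/tan(π/4+φ₁/2)] = -0.4926, Δλ = +0.8412 → C = 120.35°
d = R·|Δφ| / |cos C| = 3433·0.28100 / 0.50532 = 1909 nmi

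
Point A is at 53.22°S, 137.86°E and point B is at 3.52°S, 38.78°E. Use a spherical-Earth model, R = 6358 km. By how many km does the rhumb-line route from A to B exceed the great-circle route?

429 km

Great circle: cos σ = sin φ₁ sin φ₂ + cos φ₁ cos φ₂ cos Δλ,  σ = 1.6159 rad → d_gc = 10274.2 km
Rhumb line: Δψ = +1.0398, q = Δφ/Δψ = 0.8343, d_rh = R√(Δφ²+q²Δλ²) = 10702.8 km
Excess = 10702.8 − 10274.2 = 428.6 ≈ 429 km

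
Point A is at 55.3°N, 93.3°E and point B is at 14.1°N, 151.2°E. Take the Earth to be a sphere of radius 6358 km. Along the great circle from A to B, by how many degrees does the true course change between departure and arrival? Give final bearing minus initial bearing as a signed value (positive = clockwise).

+37.2°

At departure: θ₁ = atan2(sin Δλ cos φ₂, cos φ₁ sin φ₂ − sin φ₁ cos φ₂ cos Δλ) = 109.13°
At arrival: θ₂ = atan2(sin Δλ cos φ₁, −cos φ₂ sin φ₁ + sin φ₂ cos φ₁ cos Δλ) = 146.32°
Δθ = θ₂ − θ₁ = +37.2°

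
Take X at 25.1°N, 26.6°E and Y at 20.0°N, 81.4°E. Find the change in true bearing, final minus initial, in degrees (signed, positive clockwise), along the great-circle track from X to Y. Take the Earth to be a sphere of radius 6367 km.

Initial bearing θ₁ = atan2(sin Δλ cos φ₂, cos φ₁ sin φ₂ − sin φ₁ cos φ₂ cos Δλ) = 84.06°
Final bearing θ₂ = (initial bearing from the destination back to the start) + 180° = 106.56°
Δθ = θ₂ − θ₁ = +22.5°

+22.5°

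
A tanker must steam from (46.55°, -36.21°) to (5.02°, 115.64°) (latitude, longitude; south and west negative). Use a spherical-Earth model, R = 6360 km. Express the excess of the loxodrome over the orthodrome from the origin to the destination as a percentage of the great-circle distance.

Great circle: σ = 2.1419 rad → d_gc = Rσ = 13622.2 km
Rhumb: Δφ = -0.7248, Δλ = +2.6503, Δψ = -0.8324, q = Δφ/Δψ = 0.8707 → d_rh = R√(Δφ²+q²Δλ²) = 15384.0 km
Excess = (15384.0 − 13622.2) / 13622.2 = 1761.8 / 13622.2 = 12.93% ≈ 12.9%

12.9%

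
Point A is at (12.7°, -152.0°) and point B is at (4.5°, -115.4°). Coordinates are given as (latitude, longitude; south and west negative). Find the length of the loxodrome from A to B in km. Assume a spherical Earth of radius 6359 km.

Δψ = ln[tan(π/4+φ₂/2)/tan(π/4+φ₁/2)] = -0.1449;  Δφ = -0.1431 rad,  Δλ = +0.6388 rad
q = Δφ/Δψ = 0.9879
d = R·√(Δφ² + q²Δλ²) = 6359·0.64707 = 4115 km

4115 km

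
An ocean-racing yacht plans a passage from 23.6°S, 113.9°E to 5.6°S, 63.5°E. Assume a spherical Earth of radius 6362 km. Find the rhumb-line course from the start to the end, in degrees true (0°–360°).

290.3°

Meridional parts: M(φ₁)=-0.4241, M(φ₂)=-0.0979 → ΔM = +0.3262;  Δλ = -0.8796 rad
tan C = Δλ / ΔM = -2.6969 → C = 290.34°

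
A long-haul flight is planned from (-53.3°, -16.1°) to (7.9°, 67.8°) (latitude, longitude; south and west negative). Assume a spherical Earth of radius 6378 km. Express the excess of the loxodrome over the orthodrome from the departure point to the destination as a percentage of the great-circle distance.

Great circle: σ = 1.6181 rad → d_gc = Rσ = 10320.3 km
Rhumb: Δφ = +1.0681, Δλ = +1.4643, Δψ = +1.2419, q = Δφ/Δψ = 0.8601 → d_rh = R√(Δφ²+q²Δλ²) = 10532.8 km
Excess = (10532.8 − 10320.3) / 10320.3 = 212.5 / 10320.3 = 2.06% ≈ 2.1%

2.1%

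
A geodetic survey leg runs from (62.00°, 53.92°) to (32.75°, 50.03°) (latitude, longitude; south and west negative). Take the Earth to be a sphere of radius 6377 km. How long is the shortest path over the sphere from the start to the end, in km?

cos σ = sin φ₁ sin φ₂ + cos φ₁ cos φ₂ cos Δλ
      = sin(62.00°)sin(32.75°) + cos(62.00°)cos(32.75°)cos(-3.89°) = 0.8716
σ = 29.356° → d = Rσ = 6377·0.51237 = 3267 km

3267 km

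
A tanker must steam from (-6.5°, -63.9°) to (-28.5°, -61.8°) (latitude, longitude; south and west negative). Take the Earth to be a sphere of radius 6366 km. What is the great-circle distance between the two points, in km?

cos σ = sin φ₁ sin φ₂ + cos φ₁ cos φ₂ cos Δλ
      = sin(-6.50°)sin(-28.50°) + cos(-6.50°)cos(-28.50°)cos(2.10°) = 0.9266
σ = 22.090° → d = Rσ = 6366·0.38553 = 2454 km

2454 km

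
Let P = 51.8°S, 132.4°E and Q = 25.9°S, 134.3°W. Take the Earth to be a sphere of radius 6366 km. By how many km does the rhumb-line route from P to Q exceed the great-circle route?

435 km

Great circle: cos σ = sin φ₁ sin φ₂ + cos φ₁ cos φ₂ cos Δλ,  σ = 1.2543 rad → d_gc = 7984.9 km
Rhumb line: Δψ = +0.5922, q = Δφ/Δψ = 0.7633, d_rh = R√(Δφ²+q²Δλ²) = 8419.5 km
Excess = 8419.5 − 7984.9 = 434.6 ≈ 435 km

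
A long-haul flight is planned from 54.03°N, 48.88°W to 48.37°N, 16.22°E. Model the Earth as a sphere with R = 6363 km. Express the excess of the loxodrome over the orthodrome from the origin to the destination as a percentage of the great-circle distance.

Great circle: σ = 0.6932 rad → d_gc = Rσ = 4410.7 km
Rhumb: Δφ = -0.0988, Δλ = +1.1362, Δψ = -0.1579, q = Δφ/Δψ = 0.6256 → d_rh = R√(Δφ²+q²Δλ²) = 4566.1 km
Excess = (4566.1 − 4410.7) / 4410.7 = 155.4 / 4410.7 = 3.52% ≈ 3.5%

3.5%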